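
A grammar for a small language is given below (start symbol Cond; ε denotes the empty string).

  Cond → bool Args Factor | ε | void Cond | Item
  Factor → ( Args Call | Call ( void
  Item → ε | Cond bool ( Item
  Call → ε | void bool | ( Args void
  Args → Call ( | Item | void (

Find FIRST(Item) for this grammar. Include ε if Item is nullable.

{ bool, void, ε }

Item → ε contributes ε.
From Item → Cond bool ( Item: Cond nullable, take FIRST(Cond) ∪ {bool} = { bool, void }.
Union: FIRST(Item) = { bool, void, ε }.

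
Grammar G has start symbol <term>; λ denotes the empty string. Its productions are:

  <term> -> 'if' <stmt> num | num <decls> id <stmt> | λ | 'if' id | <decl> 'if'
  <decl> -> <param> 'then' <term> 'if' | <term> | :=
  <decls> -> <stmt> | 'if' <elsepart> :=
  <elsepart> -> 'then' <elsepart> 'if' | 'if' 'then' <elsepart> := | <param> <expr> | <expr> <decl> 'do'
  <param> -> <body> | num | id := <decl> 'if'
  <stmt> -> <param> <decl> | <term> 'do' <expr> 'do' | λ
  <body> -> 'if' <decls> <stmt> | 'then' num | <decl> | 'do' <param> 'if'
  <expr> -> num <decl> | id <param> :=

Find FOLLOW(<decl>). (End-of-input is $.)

In <term> -> <decl> 'if': add FIRST('if') = { 'if' }.
In <elsepart> -> <expr> <decl> 'do': add FIRST('do') = { 'do' }.
In <param> -> id := <decl> 'if': add FIRST('if') = { 'if' }.
In <stmt> -> <param> <decl>: <decl> is at the end, add FOLLOW(<stmt>) = { $, 'do', 'if', 'then', :=, id, num }.
In <body> -> <decl>: <decl> is at the end, add FOLLOW(<body>) = { $, 'do', 'if', 'then', :=, id, num }.
In <expr> -> num <decl>: <decl> is at the end, add FOLLOW(<expr>) = { 'do', 'if', 'then', :=, id, num }.
Union: FOLLOW(<decl>) = { $, 'do', 'if', 'then', :=, id, num }.

{ $, 'do', 'if', 'then', :=, id, num }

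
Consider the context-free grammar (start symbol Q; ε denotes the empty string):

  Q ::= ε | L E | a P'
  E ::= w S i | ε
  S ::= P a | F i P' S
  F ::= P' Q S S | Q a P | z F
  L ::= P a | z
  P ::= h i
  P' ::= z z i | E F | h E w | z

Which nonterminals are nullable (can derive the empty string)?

Directly nullable (have an ε-production): Q, E.
No other nonterminal has a production whose RHS symbols are all nullable.

{ E, Q }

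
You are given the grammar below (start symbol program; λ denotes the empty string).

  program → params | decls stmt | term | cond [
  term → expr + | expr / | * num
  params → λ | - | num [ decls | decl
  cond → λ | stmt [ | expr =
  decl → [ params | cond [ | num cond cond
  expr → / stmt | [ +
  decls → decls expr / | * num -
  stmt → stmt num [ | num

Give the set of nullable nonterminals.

{ cond, params, program }

Directly nullable (have an λ-production): params, cond.
program → params with every symbol nullable, so program is nullable.
No other nonterminal has a production whose RHS symbols are all nullable.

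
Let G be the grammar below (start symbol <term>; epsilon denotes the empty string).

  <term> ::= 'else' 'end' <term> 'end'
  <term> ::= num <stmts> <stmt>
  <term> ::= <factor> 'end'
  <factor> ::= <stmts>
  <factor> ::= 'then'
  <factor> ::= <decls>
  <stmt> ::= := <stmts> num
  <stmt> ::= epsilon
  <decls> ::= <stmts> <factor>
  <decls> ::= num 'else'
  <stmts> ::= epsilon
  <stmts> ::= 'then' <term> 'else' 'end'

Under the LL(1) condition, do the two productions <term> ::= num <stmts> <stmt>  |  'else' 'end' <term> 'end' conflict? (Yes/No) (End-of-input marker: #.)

No

FIRST(num <stmts> <stmt>) = { num } and FIRST('else' 'end' <term> 'end') = { 'else' }.
The FIRST sets are disjoint and neither alternative is nullable — no conflict.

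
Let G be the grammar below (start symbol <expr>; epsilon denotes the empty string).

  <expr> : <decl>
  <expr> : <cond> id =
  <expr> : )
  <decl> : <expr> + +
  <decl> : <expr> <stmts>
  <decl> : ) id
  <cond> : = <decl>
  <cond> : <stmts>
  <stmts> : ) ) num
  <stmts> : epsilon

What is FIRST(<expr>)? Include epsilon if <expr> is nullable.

{ ), =, id }

From <expr> : <decl>: add FIRST(<decl>) = { ), =, id }.
From <expr> : <cond> id =: <cond> nullable, take FIRST(<cond>) ∪ {id} = { ), =, id }.
<expr> : ) contributes {)}.
Union: FIRST(<expr>) = { ), =, id }.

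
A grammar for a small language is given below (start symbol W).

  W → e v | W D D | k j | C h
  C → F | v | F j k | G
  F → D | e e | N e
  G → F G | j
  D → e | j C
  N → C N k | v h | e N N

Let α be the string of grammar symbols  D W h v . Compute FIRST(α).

{ e, j }

Add FIRST(D) = { e, j }; D is not nullable, stop.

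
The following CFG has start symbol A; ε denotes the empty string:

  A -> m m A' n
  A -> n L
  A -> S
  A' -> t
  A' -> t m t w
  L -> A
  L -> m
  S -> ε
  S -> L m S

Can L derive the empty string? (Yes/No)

L -> A and each of A is nullable, so L ⇒* ε.

Yes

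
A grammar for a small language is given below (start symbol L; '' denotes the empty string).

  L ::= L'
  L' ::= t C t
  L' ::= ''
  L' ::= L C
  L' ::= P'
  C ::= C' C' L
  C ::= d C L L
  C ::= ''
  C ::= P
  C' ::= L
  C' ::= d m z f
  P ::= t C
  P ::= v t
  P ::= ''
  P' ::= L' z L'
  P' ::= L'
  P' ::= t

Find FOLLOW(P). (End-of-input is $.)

{ $, d, t, v, z }

In C ::= P: P is at the end, add FOLLOW(C) = { $, d, t, v, z }.
Union: FOLLOW(P) = { $, d, t, v, z }.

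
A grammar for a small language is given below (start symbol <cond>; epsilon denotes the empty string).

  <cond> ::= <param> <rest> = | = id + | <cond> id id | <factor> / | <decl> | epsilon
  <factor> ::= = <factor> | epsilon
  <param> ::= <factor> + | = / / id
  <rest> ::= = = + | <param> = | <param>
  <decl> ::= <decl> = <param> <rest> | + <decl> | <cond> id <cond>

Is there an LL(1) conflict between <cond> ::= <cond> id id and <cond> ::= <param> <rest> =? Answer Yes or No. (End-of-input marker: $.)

Yes

FIRST(<cond> id id) = { +, /, =, id } and FIRST(<param> <rest> =) = { +, = }.
Both contain +, so the two alternatives are not disjoint — LL(1) conflict.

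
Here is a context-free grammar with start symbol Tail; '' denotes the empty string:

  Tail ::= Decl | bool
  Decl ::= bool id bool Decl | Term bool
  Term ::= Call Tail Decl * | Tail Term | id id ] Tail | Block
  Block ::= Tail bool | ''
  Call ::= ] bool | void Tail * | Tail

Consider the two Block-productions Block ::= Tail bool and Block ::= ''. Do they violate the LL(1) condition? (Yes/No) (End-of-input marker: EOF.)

FIRST(Tail bool) = { ], bool, id, void } and FIRST('') = { '' }.
The second alternative is nullable and FOLLOW(Block) = { bool } shares bool with FIRST of the first — conflict.

Yes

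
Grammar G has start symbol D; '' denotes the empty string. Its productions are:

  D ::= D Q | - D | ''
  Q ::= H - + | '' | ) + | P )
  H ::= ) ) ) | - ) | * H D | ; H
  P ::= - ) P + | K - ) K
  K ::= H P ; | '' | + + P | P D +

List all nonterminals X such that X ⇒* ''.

Directly nullable (have an ''-production): D, Q, K.
No other nonterminal has a production whose RHS symbols are all nullable.

{ D, K, Q }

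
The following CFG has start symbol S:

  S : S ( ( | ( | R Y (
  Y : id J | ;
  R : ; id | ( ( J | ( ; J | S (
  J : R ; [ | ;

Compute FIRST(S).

From S : S ( (: add FIRST(S) = { (, ; }.
S : ( contributes {(}.
From S : R Y (: add FIRST(R) = { (, ; }.
Union: FIRST(S) = { (, ; }.

{ (, ; }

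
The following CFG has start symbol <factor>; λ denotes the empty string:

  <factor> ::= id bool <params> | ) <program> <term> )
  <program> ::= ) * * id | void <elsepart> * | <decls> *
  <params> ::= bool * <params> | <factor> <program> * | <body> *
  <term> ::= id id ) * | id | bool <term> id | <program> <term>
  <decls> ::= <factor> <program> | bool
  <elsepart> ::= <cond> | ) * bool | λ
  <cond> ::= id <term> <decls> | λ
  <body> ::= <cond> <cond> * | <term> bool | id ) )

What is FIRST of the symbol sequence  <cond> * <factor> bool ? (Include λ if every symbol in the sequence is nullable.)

{ *, id }

Add FIRST(<cond>)\{λ} = { id }; <cond> is nullable, continue.
* is a terminal; add {*} and stop.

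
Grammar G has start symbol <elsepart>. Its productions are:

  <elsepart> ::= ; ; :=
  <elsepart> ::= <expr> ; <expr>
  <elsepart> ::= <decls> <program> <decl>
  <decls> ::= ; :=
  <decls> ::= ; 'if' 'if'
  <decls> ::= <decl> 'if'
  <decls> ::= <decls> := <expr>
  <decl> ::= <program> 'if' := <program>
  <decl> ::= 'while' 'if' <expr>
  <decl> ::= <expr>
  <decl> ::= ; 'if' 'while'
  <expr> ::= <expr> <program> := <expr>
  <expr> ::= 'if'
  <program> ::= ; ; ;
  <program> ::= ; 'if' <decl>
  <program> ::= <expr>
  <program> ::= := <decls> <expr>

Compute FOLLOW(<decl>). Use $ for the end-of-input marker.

In <elsepart> ::= <decls> <program> <decl>: <decl> is at the end, add FOLLOW(<elsepart>) = { $ }.
In <decls> ::= <decl> 'if': add FIRST('if') = { 'if' }.
In <program> ::= ; 'if' <decl>: <decl> is at the end, add FOLLOW(<program>) = { $, 'if', 'while', :=, ; }.
Union: FOLLOW(<decl>) = { $, 'if', 'while', :=, ; }.

{ $, 'if', 'while', :=, ; }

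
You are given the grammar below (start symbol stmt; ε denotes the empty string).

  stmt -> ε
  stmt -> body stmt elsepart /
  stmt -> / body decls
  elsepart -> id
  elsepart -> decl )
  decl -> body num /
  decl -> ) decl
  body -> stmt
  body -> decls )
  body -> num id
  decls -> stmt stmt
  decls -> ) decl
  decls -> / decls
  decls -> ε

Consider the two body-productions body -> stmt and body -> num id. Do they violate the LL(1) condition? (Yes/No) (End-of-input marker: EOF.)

FIRST(stmt) = { ), /, id, num, ε } and FIRST(num id) = { num }.
Both contain num, so the two alternatives are not disjoint — LL(1) conflict.

Yes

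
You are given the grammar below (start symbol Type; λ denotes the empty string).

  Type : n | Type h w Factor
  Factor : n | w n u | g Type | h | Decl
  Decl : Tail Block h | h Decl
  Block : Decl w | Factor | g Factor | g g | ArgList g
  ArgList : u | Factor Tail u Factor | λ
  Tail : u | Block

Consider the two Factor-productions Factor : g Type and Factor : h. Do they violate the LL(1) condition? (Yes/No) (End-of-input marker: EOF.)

No

FIRST(g Type) = { g } and FIRST(h) = { h }.
The FIRST sets are disjoint and neither alternative is nullable — no conflict.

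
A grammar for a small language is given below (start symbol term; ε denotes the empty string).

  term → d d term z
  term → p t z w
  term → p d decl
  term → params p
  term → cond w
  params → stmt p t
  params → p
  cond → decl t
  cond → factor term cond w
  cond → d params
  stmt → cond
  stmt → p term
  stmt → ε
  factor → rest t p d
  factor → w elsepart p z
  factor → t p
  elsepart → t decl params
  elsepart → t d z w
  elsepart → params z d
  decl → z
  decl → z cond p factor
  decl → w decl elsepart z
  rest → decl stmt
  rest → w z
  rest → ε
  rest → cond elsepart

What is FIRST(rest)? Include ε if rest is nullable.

From rest → decl stmt: add FIRST(decl) = { w, z }.
rest → w z contributes {w}.
rest → ε contributes ε.
From rest → cond elsepart: add FIRST(cond) = { d, t, w, z }.
Union: FIRST(rest) = { d, t, w, z, ε }.

{ d, t, w, z, ε }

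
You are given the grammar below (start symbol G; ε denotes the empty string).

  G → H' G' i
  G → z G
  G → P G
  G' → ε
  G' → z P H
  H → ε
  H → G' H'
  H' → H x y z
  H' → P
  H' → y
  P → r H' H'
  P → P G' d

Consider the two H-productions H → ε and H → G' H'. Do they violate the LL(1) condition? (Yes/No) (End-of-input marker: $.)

Yes

FIRST(ε) = { ε } and FIRST(G' H') = { r, x, y, z }.
The first alternative is nullable and FOLLOW(H) = { d, i, r, x, y, z } shares r with FIRST of the second — conflict.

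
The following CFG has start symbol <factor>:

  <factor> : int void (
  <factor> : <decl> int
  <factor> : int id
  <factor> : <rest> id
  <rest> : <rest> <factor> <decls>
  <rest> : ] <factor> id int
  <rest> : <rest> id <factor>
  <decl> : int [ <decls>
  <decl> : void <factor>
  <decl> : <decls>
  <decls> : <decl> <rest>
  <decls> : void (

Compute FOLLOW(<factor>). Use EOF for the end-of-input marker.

{ EOF, ], id, int, void }

<factor> is the start symbol, so EOF ∈ FOLLOW(<factor>).
In <rest> : <rest> <factor> <decls>: add FIRST(<decls>) = { int, void }.
In <rest> : ] <factor> id int: add FIRST(id int) = { id }.
In <rest> : <rest> id <factor>: <factor> is at the end, add FOLLOW(<rest>) = { ], id, int, void }.
In <decl> : void <factor>: <factor> is at the end, add FOLLOW(<decl>) = { ], int }.
Union: FOLLOW(<factor>) = { EOF, ], id, int, void }.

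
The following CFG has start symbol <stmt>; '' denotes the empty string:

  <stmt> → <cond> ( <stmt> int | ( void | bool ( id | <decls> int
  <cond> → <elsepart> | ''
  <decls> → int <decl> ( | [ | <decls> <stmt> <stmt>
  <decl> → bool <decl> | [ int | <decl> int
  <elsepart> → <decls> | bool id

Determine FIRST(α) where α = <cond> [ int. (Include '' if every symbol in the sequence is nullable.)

Add FIRST(<cond>)\{''} = { [, bool, int }; <cond> is nullable, continue.
[ is a terminal; add {[} and stop.

{ [, bool, int }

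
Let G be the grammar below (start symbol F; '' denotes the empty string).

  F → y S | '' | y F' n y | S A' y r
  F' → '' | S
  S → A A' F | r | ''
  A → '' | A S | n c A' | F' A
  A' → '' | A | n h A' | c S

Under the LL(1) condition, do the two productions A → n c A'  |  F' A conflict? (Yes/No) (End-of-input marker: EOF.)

FIRST(n c A') = { n } and FIRST(F' A) = { c, n, r, y, '' }.
Both contain n, so the two alternatives are not disjoint — LL(1) conflict.

Yes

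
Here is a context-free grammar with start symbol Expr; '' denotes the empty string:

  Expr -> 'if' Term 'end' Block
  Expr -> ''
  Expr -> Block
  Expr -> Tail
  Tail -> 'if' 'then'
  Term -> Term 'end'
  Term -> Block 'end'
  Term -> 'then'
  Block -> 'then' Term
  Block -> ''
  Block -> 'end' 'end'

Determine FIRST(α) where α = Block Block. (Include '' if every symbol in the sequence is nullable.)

Add FIRST(Block)\{''} = { 'end', 'then' }; Block is nullable, continue.
Add FIRST(Block)\{''} = { 'end', 'then' }; Block is nullable, continue.
Every symbol is nullable, so include ''.

{ 'end', 'then', '' }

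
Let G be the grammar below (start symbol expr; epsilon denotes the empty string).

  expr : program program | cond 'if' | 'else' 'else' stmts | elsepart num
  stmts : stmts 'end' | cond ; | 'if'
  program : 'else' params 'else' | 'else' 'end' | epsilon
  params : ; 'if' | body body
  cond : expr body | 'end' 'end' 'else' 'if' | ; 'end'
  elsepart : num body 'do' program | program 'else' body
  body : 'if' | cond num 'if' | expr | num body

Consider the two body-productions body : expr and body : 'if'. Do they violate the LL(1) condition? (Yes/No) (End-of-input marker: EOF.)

Yes

FIRST(expr) = { 'else', 'end', 'if', ;, num, epsilon } and FIRST('if') = { 'if' }.
Both contain 'if', so the two alternatives are not disjoint — LL(1) conflict.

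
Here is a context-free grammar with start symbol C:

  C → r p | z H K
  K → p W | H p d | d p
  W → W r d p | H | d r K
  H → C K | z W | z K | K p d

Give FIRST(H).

{ d, p, r, z }

From H → C K: add FIRST(C) = { r, z }.
H → z W contributes {z}.
H → z K contributes {z}.
From H → K p d: add FIRST(K) = { d, p, r, z }.
Union: FIRST(H) = { d, p, r, z }.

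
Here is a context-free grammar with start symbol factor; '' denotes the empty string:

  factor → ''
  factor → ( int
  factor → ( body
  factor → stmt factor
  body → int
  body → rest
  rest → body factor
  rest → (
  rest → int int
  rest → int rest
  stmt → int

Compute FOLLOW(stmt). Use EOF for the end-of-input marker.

{ EOF, (, int }

In factor → stmt factor: add FIRST(factor)\{''} = { (, int }.
  Since factor is nullable, also add FOLLOW(factor) = { EOF, (, int }.
Union: FOLLOW(stmt) = { EOF, (, int }.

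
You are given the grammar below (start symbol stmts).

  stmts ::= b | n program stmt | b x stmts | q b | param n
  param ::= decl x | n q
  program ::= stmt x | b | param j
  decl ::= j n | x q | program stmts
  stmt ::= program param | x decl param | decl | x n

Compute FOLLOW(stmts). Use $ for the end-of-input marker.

stmts is the start symbol, so $ ∈ FOLLOW(stmts).
In stmts ::= b x stmts: stmts is at the end, add FOLLOW(stmts) = { $, b, j, n, x }.
In decl ::= program stmts: stmts is at the end, add FOLLOW(decl) = { $, b, j, n, x }.
Union: FOLLOW(stmts) = { $, b, j, n, x }.

{ $, b, j, n, x }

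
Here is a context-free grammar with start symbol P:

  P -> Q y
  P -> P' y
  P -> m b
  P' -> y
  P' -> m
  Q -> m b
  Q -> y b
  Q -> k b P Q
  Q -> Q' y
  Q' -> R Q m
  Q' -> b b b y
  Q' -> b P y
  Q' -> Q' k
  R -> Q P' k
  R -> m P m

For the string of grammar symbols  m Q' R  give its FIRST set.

{ m }

m is a terminal; add {m} and stop.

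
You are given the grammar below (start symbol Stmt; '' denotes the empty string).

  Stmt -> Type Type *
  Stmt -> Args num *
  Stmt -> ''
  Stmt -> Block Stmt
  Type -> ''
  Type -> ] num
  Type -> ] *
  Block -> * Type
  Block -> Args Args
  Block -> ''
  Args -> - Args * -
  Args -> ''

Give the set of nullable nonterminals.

Directly nullable (have an ''-production): Stmt, Type, Block, Args.

{ Args, Block, Stmt, Type }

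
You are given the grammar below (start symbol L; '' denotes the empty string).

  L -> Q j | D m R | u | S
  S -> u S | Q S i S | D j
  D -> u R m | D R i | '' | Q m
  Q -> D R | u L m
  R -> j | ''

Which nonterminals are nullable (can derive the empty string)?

Directly nullable (have an ''-production): D, R.
Q -> D R with every symbol nullable, so Q is nullable.
No other nonterminal has a production whose RHS symbols are all nullable.

{ D, Q, R }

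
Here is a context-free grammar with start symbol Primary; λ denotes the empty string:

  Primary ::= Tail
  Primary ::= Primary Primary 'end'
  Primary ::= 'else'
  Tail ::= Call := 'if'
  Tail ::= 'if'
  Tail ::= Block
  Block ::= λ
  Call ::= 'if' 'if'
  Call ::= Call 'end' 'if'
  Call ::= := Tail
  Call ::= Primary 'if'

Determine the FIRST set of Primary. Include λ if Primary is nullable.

From Primary ::= Tail: add FIRST(Tail) = { 'else', 'end', 'if', :=, λ } (including λ since Tail is nullable).
From Primary ::= Primary Primary 'end': Primary, Primary nullable, take FIRST(Primary) ∪ FIRST(Primary) ∪ {'end'} = { 'else', 'end', 'if', := }.
Primary ::= 'else' contributes {'else'}.
Union: FIRST(Primary) = { 'else', 'end', 'if', :=, λ }.

{ 'else', 'end', 'if', :=, λ }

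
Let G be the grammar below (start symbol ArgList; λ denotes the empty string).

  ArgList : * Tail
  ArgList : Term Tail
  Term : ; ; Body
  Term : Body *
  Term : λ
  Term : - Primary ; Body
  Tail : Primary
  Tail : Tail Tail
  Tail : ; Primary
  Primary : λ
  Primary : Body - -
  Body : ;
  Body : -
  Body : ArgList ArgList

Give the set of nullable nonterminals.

{ ArgList, Body, Primary, Tail, Term }

Directly nullable (have an λ-production): Term, Primary.
Tail : Primary with every symbol nullable, so Tail is nullable.
ArgList : Term Tail with every symbol nullable, so ArgList is nullable.
Body : ArgList ArgList with every symbol nullable, so Body is nullable.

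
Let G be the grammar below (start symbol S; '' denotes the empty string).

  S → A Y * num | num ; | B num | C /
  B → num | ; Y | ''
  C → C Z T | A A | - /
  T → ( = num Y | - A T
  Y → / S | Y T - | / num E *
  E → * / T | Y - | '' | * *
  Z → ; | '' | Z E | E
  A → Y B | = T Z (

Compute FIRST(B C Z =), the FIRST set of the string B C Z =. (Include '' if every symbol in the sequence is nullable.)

Add FIRST(B)\{''} = { ;, num }; B is nullable, continue.
Add FIRST(C) = { -, /, = }; C is not nullable, stop.

{ -, /, ;, =, num }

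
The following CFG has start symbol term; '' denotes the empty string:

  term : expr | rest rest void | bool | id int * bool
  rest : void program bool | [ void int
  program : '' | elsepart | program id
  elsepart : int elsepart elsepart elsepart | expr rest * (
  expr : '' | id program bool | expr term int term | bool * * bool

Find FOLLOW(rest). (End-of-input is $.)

In term : rest rest void: add FIRST(rest void) = { [, void }.
In term : rest rest void: add FIRST(void) = { void }.
In elsepart : expr rest * (: add FIRST(* () = { * }.
Union: FOLLOW(rest) = { *, [, void }.

{ *, [, void }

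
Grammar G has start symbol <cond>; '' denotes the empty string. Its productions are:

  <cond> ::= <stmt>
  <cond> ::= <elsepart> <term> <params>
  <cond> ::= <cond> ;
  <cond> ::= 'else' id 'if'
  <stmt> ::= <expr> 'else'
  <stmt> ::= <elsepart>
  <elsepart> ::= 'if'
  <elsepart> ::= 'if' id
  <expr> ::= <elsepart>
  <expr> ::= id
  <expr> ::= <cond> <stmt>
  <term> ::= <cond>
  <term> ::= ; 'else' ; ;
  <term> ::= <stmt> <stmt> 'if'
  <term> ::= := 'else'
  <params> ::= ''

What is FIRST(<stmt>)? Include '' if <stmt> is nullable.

From <stmt> ::= <expr> 'else': add FIRST(<expr>) = { 'else', 'if', id }.
From <stmt> ::= <elsepart>: add FIRST(<elsepart>) = { 'if' }.
Union: FIRST(<stmt>) = { 'else', 'if', id }.

{ 'else', 'if', id }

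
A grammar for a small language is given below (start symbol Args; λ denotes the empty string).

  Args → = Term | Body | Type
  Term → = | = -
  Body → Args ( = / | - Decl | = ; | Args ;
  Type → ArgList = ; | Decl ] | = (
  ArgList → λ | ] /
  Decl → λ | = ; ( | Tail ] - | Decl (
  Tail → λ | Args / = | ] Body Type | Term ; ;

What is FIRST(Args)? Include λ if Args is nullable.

{ (, -, =, ] }

Args → = Term contributes {=}.
From Args → Body: add FIRST(Body) = { (, -, =, ] }.
From Args → Type: add FIRST(Type) = { (, -, =, ] }.
Union: FIRST(Args) = { (, -, =, ] }.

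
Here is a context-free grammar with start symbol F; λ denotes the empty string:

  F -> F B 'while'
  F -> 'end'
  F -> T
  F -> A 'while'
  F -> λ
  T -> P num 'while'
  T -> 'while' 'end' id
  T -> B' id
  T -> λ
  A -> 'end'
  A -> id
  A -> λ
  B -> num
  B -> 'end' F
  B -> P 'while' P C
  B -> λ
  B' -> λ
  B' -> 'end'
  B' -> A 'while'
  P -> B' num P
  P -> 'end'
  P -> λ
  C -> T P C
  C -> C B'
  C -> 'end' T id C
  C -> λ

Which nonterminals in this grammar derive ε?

Directly nullable (have an λ-production): F, T, A, B, B', P, C.

{ A, B, B', C, F, P, T }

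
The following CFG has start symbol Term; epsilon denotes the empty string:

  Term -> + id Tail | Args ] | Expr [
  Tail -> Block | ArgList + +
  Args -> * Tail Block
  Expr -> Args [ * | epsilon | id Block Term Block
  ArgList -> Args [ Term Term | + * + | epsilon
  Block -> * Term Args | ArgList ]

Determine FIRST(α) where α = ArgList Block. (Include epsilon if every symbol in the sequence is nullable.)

{ *, +, ] }

Add FIRST(ArgList)\{epsilon} = { *, + }; ArgList is nullable, continue.
Add FIRST(Block) = { *, +, ] }; Block is not nullable, stop.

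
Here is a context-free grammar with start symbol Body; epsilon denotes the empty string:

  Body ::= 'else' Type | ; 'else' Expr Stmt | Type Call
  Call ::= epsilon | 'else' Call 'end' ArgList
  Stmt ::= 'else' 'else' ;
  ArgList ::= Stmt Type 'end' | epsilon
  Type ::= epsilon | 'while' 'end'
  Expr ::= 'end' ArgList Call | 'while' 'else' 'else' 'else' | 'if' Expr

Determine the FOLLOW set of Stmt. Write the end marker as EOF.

In Body ::= ; 'else' Expr Stmt: Stmt is at the end, add FOLLOW(Body) = { EOF }.
In ArgList ::= Stmt Type 'end': add FIRST(Type 'end') = { 'end', 'while' }.
Union: FOLLOW(Stmt) = { EOF, 'end', 'while' }.

{ EOF, 'end', 'while' }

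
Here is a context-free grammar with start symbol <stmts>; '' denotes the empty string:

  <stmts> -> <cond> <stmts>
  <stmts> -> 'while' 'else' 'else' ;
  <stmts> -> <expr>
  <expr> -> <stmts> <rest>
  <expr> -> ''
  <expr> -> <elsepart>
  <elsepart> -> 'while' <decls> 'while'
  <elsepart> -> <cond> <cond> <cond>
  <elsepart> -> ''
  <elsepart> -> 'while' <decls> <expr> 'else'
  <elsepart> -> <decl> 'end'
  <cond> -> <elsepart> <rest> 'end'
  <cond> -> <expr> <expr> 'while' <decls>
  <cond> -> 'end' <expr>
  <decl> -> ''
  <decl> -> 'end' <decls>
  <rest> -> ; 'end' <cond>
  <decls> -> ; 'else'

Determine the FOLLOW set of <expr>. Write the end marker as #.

{ #, 'else', 'end', 'while', ; }

In <stmts> -> <expr>: <expr> is at the end, add FOLLOW(<stmts>) = { #, ; }.
In <elsepart> -> 'while' <decls> <expr> 'else': add FIRST('else') = { 'else' }.
In <cond> -> <expr> <expr> 'while' <decls>: add FIRST(<expr> 'while' <decls>) = { 'end', 'while', ; }.
In <cond> -> <expr> <expr> 'while' <decls>: add FIRST('while' <decls>) = { 'while' }.
In <cond> -> 'end' <expr>: <expr> is at the end, add FOLLOW(<cond>) = { #, 'else', 'end', 'while', ; }.
Union: FOLLOW(<expr>) = { #, 'else', 'end', 'while', ; }.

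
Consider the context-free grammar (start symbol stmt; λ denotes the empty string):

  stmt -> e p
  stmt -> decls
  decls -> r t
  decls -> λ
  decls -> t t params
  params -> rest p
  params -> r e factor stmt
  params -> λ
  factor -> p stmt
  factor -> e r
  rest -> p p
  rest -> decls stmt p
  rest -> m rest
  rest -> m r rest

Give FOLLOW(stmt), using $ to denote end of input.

stmt is the start symbol, so $ ∈ FOLLOW(stmt).
In params -> r e factor stmt: stmt is at the end, add FOLLOW(params) = { $, e, p, r, t }.
In factor -> p stmt: stmt is at the end, add FOLLOW(factor) = { $, e, p, r, t }.
In rest -> decls stmt p: add FIRST(p) = { p }.
Union: FOLLOW(stmt) = { $, e, p, r, t }.

{ $, e, p, r, t }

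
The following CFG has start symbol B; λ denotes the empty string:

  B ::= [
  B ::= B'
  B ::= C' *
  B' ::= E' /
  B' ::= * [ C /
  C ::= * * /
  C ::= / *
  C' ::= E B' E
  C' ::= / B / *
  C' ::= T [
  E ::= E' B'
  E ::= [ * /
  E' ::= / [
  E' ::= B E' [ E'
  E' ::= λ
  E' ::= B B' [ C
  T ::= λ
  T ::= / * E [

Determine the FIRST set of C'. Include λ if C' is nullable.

From C' ::= E B' E: add FIRST(E) = { *, /, [ }.
C' ::= / B / * contributes {/}.
From C' ::= T [: T nullable, take FIRST(T) ∪ {[} = { /, [ }.
Union: FIRST(C') = { *, /, [ }.

{ *, /, [ }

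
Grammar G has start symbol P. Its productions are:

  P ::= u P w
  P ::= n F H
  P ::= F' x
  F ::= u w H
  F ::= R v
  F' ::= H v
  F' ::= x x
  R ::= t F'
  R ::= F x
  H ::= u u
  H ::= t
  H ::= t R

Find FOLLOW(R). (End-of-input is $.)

In F ::= R v: add FIRST(v) = { v }.
In H ::= t R: R is at the end, add FOLLOW(H) = { $, t, u, v, w, x }.
Union: FOLLOW(R) = { $, t, u, v, w, x }.

{ $, t, u, v, w, x }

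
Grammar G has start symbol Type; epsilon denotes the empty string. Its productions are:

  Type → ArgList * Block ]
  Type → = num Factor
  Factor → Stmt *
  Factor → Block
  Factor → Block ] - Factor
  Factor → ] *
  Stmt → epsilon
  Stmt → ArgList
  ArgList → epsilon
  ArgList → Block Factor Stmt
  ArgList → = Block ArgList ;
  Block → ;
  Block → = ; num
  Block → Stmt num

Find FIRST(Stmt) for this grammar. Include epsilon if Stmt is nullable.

{ ;, =, num, epsilon }

Stmt → epsilon contributes epsilon.
From Stmt → ArgList: add FIRST(ArgList) = { ;, =, num, epsilon } (including epsilon since ArgList is nullable).
Union: FIRST(Stmt) = { ;, =, num, epsilon }.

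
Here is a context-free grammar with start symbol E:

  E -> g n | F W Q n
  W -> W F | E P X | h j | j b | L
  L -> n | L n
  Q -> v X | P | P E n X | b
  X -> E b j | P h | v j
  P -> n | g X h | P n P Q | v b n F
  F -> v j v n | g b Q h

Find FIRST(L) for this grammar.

L -> n contributes {n}.
From L -> L n: add FIRST(L) = { n }.
Union: FIRST(L) = { n }.

{ n }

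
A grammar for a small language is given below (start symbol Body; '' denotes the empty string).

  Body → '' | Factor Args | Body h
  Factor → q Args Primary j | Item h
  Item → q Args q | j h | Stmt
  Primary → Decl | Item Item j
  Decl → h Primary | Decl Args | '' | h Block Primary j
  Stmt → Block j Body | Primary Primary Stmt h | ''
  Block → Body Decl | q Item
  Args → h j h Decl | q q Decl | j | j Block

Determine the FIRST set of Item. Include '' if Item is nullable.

Item → q Args q contributes {q}.
Item → j h contributes {j}.
From Item → Stmt: add FIRST(Stmt) = { h, j, q, '' } (including '' since Stmt is nullable).
Union: FIRST(Item) = { h, j, q, '' }.

{ h, j, q, '' }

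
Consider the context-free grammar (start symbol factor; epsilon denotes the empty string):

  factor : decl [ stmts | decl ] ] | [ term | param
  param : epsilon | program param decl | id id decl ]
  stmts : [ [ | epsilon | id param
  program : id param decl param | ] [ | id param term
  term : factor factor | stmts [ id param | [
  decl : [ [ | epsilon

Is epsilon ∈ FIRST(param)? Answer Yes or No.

param has an epsilon-production, so param ⇒ epsilon.

Yes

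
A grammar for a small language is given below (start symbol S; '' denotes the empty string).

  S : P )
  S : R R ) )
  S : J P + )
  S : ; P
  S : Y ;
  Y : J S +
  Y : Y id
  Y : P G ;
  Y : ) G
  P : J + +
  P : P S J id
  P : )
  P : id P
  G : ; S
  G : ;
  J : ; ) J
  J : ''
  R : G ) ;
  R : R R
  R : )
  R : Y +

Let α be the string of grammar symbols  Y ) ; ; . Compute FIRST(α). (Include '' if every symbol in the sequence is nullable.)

Add FIRST(Y) = { ), +, ;, id }; Y is not nullable, stop.

{ ), +, ;, id }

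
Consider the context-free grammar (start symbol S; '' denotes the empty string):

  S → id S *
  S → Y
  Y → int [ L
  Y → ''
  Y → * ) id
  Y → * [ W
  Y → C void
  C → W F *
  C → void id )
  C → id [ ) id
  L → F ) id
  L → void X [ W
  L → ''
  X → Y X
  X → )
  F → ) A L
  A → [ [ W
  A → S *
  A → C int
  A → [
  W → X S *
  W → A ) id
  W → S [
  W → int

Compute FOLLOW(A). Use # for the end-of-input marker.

{ ), *, void }

In F → ) A L: add FIRST(L)\{''} = { ), void }.
  Since L is nullable, also add FOLLOW(F) = { ), * }.
In W → A ) id: add FIRST() id) = { ) }.
Union: FOLLOW(A) = { ), *, void }.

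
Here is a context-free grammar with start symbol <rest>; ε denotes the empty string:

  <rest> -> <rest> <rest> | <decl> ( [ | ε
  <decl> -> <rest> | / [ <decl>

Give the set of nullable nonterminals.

{ <decl>, <rest> }

Directly nullable (have an ε-production): <rest>.
<decl> -> <rest> with every symbol nullable, so <decl> is nullable.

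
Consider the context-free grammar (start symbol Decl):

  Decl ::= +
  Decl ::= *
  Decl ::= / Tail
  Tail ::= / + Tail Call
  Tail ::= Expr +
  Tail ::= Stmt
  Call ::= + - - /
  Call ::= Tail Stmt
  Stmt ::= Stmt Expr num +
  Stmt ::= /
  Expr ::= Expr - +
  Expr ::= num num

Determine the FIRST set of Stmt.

From Stmt ::= Stmt Expr num +: add FIRST(Stmt) = { / }.
Stmt ::= / contributes {/}.
Union: FIRST(Stmt) = { / }.

{ / }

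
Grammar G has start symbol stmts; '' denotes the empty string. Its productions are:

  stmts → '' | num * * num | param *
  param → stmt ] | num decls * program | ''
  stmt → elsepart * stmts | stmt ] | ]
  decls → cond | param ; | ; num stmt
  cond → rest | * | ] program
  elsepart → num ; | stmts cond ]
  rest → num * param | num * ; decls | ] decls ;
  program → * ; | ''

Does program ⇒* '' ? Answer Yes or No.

program has an ''-production, so program ⇒ ''.

Yes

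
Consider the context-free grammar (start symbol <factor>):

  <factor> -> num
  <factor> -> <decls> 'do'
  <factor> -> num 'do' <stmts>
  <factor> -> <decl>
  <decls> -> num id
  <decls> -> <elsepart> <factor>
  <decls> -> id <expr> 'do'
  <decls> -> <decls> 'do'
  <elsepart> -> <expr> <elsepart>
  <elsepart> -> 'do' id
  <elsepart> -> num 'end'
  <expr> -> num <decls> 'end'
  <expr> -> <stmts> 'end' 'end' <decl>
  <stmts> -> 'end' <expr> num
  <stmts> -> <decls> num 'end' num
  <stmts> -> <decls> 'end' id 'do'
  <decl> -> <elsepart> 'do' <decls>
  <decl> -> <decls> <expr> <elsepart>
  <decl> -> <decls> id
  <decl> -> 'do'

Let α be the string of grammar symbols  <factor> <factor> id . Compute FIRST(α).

Add FIRST(<factor>) = { 'do', 'end', id, num }; <factor> is not nullable, stop.

{ 'do', 'end', id, num }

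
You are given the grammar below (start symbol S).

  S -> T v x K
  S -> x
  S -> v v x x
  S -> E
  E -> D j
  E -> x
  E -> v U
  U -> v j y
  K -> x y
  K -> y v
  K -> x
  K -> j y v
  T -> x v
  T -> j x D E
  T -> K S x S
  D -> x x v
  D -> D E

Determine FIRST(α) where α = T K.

{ j, x, y }

Add FIRST(T) = { j, x, y }; T is not nullable, stop.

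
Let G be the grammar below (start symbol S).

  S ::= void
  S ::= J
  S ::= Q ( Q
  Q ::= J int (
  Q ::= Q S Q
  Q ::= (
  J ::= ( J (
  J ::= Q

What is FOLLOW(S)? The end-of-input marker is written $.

{ $, ( }

S is the start symbol, so $ ∈ FOLLOW(S).
In Q ::= Q S Q: add FIRST(Q) = { ( }.
Union: FOLLOW(S) = { $, ( }.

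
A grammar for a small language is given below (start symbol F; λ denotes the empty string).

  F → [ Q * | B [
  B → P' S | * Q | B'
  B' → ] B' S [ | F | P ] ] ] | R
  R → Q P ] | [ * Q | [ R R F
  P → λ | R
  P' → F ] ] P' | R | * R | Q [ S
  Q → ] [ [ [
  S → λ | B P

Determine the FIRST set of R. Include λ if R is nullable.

{ [, ] }

From R → Q P ]: add FIRST(Q) = { ] }.
R → [ * Q contributes {[}.
R → [ R R F contributes {[}.
Union: FIRST(R) = { [, ] }.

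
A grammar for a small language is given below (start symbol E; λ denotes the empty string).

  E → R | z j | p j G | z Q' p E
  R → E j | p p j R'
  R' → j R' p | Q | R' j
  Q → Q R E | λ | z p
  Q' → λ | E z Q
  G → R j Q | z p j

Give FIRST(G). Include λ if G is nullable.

{ p, z }

From G → R j Q: add FIRST(R) = { p, z }.
G → z p j contributes {z}.
Union: FIRST(G) = { p, z }.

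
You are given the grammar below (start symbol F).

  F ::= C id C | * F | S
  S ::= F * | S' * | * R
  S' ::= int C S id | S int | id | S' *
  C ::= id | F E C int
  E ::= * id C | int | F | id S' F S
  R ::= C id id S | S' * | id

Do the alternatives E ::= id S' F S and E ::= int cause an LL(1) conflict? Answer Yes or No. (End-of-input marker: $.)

FIRST(id S' F S) = { id } and FIRST(int) = { int }.
The FIRST sets are disjoint and neither alternative is nullable — no conflict.

No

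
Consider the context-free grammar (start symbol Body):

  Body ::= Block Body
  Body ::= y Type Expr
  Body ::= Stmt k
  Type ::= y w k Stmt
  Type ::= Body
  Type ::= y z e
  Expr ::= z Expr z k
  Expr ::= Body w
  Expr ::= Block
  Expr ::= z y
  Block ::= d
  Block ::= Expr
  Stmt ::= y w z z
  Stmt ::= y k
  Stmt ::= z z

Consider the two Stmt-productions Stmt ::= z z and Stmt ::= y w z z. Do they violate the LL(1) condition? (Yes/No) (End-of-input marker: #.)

No

FIRST(z z) = { z } and FIRST(y w z z) = { y }.
The FIRST sets are disjoint and neither alternative is nullable — no conflict.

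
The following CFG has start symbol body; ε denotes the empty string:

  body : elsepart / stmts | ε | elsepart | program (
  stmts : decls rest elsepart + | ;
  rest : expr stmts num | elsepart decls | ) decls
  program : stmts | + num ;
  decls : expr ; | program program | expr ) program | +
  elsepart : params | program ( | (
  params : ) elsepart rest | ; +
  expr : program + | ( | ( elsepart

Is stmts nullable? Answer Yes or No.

Nullable nonterminals: body.
No production of stmts has an RHS whose symbols are all nullable, so stmts is not nullable.

No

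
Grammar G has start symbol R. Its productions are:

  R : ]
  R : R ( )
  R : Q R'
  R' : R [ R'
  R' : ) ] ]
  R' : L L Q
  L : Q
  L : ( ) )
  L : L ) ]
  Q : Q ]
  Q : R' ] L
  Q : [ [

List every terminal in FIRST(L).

From L : Q: add FIRST(Q) = { (, ), [, ] }.
L : ( ) ) contributes {(}.
From L : L ) ]: add FIRST(L) = { (, ), [, ] }.
Union: FIRST(L) = { (, ), [, ] }.

{ (, ), [, ] }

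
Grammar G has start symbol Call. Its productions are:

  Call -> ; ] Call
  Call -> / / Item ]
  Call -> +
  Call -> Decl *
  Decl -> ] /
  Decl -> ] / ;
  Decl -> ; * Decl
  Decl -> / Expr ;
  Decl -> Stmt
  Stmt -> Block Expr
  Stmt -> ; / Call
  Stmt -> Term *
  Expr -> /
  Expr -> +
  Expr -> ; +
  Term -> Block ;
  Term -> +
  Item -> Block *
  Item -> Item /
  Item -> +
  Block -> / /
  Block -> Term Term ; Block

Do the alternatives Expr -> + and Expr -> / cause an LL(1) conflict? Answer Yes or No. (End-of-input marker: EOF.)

FIRST(+) = { + } and FIRST(/) = { / }.
The FIRST sets are disjoint and neither alternative is nullable — no conflict.

No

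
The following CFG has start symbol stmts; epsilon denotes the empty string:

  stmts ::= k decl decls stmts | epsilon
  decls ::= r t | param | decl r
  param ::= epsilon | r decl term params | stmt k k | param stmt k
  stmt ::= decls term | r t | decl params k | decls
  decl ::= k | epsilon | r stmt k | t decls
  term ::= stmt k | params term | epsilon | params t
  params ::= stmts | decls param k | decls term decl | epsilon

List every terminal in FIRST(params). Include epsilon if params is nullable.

From params ::= stmts: add FIRST(stmts) = { k, epsilon } (including epsilon since stmts is nullable).
From params ::= decls param k: decls, param nullable, take FIRST(decls) ∪ FIRST(param) ∪ {k} = { k, r, t }.
From params ::= decls term decl: decls, term, decl nullable, take FIRST(decls) ∪ FIRST(term) ∪ FIRST(decl) = { k, r, t }; also epsilon since the whole RHS is nullable.
params ::= epsilon contributes epsilon.
Union: FIRST(params) = { k, r, t, epsilon }.

{ k, r, t, epsilon }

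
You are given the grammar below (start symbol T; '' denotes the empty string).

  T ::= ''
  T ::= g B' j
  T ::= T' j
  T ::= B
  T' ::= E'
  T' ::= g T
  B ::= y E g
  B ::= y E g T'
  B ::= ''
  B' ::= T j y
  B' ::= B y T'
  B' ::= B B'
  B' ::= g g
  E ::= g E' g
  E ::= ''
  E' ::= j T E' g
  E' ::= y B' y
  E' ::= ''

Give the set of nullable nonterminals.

Directly nullable (have an ''-production): T, B, E, E'.
T' ::= E' with every symbol nullable, so T' is nullable.
No other nonterminal has a production whose RHS symbols are all nullable.

{ B, E, E', T, T' }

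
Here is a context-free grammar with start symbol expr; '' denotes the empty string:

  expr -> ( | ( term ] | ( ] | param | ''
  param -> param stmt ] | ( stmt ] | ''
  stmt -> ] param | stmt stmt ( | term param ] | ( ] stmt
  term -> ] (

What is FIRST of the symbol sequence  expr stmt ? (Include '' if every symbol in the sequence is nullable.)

Add FIRST(expr)\{''} = { (, ] }; expr is nullable, continue.
Add FIRST(stmt) = { (, ] }; stmt is not nullable, stop.

{ (, ] }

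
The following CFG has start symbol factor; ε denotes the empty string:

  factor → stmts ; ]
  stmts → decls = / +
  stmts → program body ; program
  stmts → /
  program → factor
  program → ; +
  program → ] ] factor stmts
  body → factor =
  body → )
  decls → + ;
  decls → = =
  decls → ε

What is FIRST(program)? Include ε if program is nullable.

From program → factor: add FIRST(factor) = { +, /, ;, =, ] }.
program → ; + contributes {;}.
program → ] ] factor stmts contributes {]}.
Union: FIRST(program) = { +, /, ;, =, ] }.

{ +, /, ;, =, ] }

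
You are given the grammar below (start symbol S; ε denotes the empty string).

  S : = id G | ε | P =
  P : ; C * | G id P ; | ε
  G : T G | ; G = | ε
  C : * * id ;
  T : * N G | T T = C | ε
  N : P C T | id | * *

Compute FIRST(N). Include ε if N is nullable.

From N : P C T: P nullable, take FIRST(P) ∪ FIRST(C) = { *, ;, =, id }.
N : id contributes {id}.
N : * * contributes {*}.
Union: FIRST(N) = { *, ;, =, id }.

{ *, ;, =, id }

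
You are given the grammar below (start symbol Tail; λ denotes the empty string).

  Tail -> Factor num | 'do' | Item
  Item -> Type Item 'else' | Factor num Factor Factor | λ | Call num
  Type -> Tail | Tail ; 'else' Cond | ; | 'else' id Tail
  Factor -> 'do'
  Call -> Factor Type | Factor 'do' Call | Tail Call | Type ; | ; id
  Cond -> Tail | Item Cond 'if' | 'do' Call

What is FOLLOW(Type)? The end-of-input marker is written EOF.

In Item -> Type Item 'else': add FIRST(Item 'else') = { 'do', 'else', ; }.
In Call -> Factor Type: Type is at the end, add FOLLOW(Call) = { 'do', 'else', 'if', ;, num }.
In Call -> Type ;: add FIRST(;) = { ; }.
Union: FOLLOW(Type) = { 'do', 'else', 'if', ;, num }.

{ 'do', 'else', 'if', ;, num }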